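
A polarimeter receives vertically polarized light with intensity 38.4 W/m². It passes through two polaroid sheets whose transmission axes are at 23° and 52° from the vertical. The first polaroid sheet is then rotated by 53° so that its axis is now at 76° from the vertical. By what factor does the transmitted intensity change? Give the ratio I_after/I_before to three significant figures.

I_new/I_old ≈ 0.0754

Before rotation:
I₁ = I₀ cos²(23° − 0°) = I₀ cos²(23°) = 0.8473 I₀.
I₂ = I₁ cos²(52° − 23°) = 0.8473 I₀ · cos²(29°) = 0.6482 I₀.
After rotation:
I₁ = I₀ cos²(76° − 0°) = I₀ cos²(76°) = 0.05853 I₀.
I₂ = I₁ cos²(52° − 76°) = 0.05853 I₀ · cos²(24°) = 0.04884 I₀.
Ratio = 0.04884 / 0.6482 = 0.07536.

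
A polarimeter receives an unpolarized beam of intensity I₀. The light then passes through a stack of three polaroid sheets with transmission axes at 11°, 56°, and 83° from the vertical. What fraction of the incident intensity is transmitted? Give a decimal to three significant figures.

≈ 0.198 I₀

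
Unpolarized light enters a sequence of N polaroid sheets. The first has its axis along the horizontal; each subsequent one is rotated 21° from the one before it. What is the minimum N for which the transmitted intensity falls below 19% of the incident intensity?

First polarizer halves the unpolarized light: factor 1/2.
Each further stage multiplies by cos²(21°) = 0.8716.
After N polarizers: T = 0.5·0.8716^(N−1). Require T < 0.19 ⇒ N−1 > ln(0.19/0.5)/ln(0.8716) = 7.04, so N−1 ≥ 8 and N = 9.
Check: N=9 gives T = 0.1665 < 0.19; N=8 gives T = 0.191.

N = 9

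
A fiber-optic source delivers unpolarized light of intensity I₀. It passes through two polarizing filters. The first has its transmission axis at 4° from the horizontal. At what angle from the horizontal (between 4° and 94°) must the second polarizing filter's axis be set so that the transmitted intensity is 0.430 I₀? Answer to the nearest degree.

θ ≈ 26°

Unpolarized light through the first polarizer → I₁ = ½ I₀, now polarized at 4°.
Need I₂/I₀ = 0.43, so cos²(θ − 4°) = 0.43 / 0.5 = 0.86.
θ − 4° = arccos(√0.86) = 22.0°, giving θ ≈ 4 + 22.0 = 26.0°.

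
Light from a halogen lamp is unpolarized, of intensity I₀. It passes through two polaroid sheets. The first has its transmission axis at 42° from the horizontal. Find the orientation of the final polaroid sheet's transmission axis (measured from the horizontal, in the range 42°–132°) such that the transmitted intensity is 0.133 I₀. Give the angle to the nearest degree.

Unpolarized light through the first polarizer → I₁ = ½ I₀, now polarized at 42°.
Need I₂/I₀ = 0.133, so cos²(θ − 42°) = 0.133 / 0.5 = 0.266.
θ − 42° = arccos(√0.266) = 59.0°, giving θ ≈ 42 + 59.0 = 101.0°.

θ ≈ 101°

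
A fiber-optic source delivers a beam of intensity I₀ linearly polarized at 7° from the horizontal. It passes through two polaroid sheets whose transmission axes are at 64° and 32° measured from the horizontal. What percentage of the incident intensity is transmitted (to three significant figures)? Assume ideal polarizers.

≈ 21.3%

I₁ = I₀ cos²(64° − 7°) = I₀ cos²(57°) = 0.2966 I₀.
I₂ = I₁ cos²(32° − 64°) = 0.2966 I₀ · cos²(32°) = 0.2133 I₀.
That is 21.33% of the incident intensity.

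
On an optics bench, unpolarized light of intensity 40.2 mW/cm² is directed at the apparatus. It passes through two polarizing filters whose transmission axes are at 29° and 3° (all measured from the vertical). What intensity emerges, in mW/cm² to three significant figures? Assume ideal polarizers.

I ≈ 16.2 mW/cm²

Unpolarized light through the first polarizer → I₁ = 40.2 mW/cm²/2 = 20.1 mW/cm², polarized at 29°.
I₂ = I₁ · cos²(26°) = 20.1 · 0.8078 = 16.24 mW/cm².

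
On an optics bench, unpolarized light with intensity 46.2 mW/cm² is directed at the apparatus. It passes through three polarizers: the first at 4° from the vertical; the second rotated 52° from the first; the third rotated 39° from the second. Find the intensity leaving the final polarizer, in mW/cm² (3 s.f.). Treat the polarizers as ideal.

I ≈ 5.29 mW/cm²

Unpolarized light through the first polarizer → I₁ = 46.2 mW/cm²/2 = 23.1 mW/cm², polarized at 4°.
I₂ = I₁ · cos²(52°) = 23.1 · 0.379 = 8.756 mW/cm².
I₃ = I₂ · cos²(39°) = 8.756 · 0.604 = 5.288 mW/cm².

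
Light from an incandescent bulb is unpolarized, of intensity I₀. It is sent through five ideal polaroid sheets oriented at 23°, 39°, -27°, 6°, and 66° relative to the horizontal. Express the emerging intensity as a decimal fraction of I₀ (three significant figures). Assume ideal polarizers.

≈ 0.0134 I₀

Unpolarized light through the first polarizer → I₁ = ½ I₀, now polarized at 23°.
I₂ = I₁ cos²(39° − 23°) = 0.5 I₀ · cos²(16°) = 0.462 I₀.
I₃ = I₂ cos²(-27° − 39°) = 0.462 I₀ · cos²(66°) = 0.07643 I₀.
I₄ = I₃ cos²(6° + 27°) = 0.07643 I₀ · cos²(33°) = 0.05376 I₀.
I₅ = I₄ cos²(66° − 6°) = 0.05376 I₀ · cos²(60°) = 0.01344 I₀.
Transmitted fraction = 0.01344.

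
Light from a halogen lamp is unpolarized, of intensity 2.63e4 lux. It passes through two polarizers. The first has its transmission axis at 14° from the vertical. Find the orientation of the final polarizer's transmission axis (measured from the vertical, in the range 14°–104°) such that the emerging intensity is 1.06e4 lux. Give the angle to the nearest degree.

θ ≈ 40°

Unpolarized light through the first polarizer → I₁ = ½ I₀, now polarized at 14°.
Target fraction: 1.06e4 / 2.63e4 lux = 0.403 of I₀.
Need I₂/I₀ = 0.403, so cos²(θ − 14°) = 0.403 / 0.5 = 0.8061.
θ − 14° = arccos(√0.8061) = 26.1°, giving θ ≈ 14 + 26.1 = 40.1°.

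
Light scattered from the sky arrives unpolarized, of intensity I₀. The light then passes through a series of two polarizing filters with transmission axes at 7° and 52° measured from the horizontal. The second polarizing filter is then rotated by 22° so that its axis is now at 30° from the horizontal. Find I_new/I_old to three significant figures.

I_new/I_old ≈ 1.69

Before rotation:
Unpolarized light through the first polarizer → I₁ = ½ I₀, now polarized at 7°.
I₂ = I₁ cos²(52° − 7°) = 0.5 I₀ · cos²(45°) = 0.25 I₀.
After rotation:
Unpolarized light through the first polarizer → I₁ = ½ I₀, now polarized at 7°.
I₂ = I₁ cos²(30° − 7°) = 0.5 I₀ · cos²(23°) = 0.4237 I₀.
Ratio = 0.4237 / 0.25 = 1.695.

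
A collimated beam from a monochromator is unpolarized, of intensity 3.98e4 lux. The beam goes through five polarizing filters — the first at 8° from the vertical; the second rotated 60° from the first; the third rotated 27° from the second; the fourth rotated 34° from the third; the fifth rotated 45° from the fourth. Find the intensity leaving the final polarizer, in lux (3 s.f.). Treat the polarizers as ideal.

I ≈ 1360 lux

Unpolarized light through the first polarizer → I₁ = 3.98e4 lux/2 = 1.99e+04 lux, polarized at 8°.
I₂ = I₁ · cos²(60°) = 1.99e+04 · 0.25 = 4975 lux.
I₃ = I₂ · cos²(27°) = 4975 · 0.7939 = 3950 lux.
I₄ = I₃ · cos²(34°) = 3950 · 0.6873 = 2715 lux.
I₅ = I₄ · cos²(45°) = 2715 · 0.5 = 1357 lux.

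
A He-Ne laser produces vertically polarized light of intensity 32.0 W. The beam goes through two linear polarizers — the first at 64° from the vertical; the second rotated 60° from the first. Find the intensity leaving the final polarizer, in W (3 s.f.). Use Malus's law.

By Malus's law, I₁ = 32.0 W · cos²(64°) = 6.149 W.
I₂ = I₁ · cos²(60°) = 6.149 · 0.25 = 1.537 W.

I ≈ 1.54 W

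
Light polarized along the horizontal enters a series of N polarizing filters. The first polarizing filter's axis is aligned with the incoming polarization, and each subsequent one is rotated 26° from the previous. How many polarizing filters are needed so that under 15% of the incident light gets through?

N = 10

First polarizer is aligned with the polarization: full transmission.
Each further stage multiplies by cos²(26°) = 0.8078.
After N polarizers: T = 0.8078^(N−1). Require T < 0.15 ⇒ N−1 > ln(0.15)/ln(0.8078) = 8.89, so N−1 ≥ 9 and N = 10.
Check: N=10 gives T = 0.1465 < 0.15; N=9 gives T = 0.1814.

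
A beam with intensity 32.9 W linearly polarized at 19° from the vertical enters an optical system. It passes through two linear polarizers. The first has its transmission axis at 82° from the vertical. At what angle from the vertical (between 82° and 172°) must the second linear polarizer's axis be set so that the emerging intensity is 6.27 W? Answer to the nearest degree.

By Malus's law, I₁ = I₀ cos²(82° − 19°) = I₀ cos²(63°) = 0.2061 I₀.
Target fraction: 6.27 / 32.9 W = 0.1906 of I₀.
Need I₂/I₀ = 0.1906, so cos²(θ − 82°) = 0.1906 / 0.2061 = 0.9247.
θ − 82° = arccos(√0.9247) = 15.9°, giving θ ≈ 82 + 15.9 = 97.9°.

θ ≈ 98°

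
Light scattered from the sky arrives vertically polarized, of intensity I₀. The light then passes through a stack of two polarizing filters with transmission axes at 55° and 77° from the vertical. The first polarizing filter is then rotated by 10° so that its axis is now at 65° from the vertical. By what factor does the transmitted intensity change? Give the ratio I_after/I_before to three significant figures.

I_new/I_old ≈ 0.604

Before rotation:
I₁ = I₀ cos²(55° − 0°) = I₀ cos²(55°) = 0.329 I₀.
I₂ = I₁ cos²(77° − 55°) = 0.329 I₀ · cos²(22°) = 0.2828 I₀.
After rotation:
I₁ = I₀ cos²(65° − 0°) = I₀ cos²(65°) = 0.1786 I₀.
I₂ = I₁ cos²(77° − 65°) = 0.1786 I₀ · cos²(12°) = 0.1709 I₀.
Ratio = 0.1709 / 0.2828 = 0.6042.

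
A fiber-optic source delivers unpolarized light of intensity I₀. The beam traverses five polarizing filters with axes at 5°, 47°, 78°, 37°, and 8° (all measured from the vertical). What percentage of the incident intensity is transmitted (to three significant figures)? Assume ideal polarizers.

Unpolarized light through the first polarizer → I₁ = ½ I₀, now polarized at 5°.
I₂ = I₁ cos²(47° − 5°) = 0.5 I₀ · cos²(42°) = 0.2761 I₀.
I₃ = I₂ cos²(78° − 47°) = 0.2761 I₀ · cos²(31°) = 0.2029 I₀.
I₄ = I₃ cos²(37° − 78°) = 0.2029 I₀ · cos²(41°) = 0.1156 I₀.
I₅ = I₄ cos²(8° − 37°) = 0.1156 I₀ · cos²(29°) = 0.0884 I₀.
That is 8.84% of the incident intensity.

≈ 8.84%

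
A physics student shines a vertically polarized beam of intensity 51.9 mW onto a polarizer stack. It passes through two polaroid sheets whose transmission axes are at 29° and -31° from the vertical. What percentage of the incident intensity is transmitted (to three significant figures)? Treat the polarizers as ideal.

≈ 19.1%

I₁ = 51.9 mW · cos²(29°) = 39.7 mW.
I₂ = I₁ · cos²(60°) = 39.7 · 0.25 = 9.925 mW.
That is 19.12% of the incident intensity.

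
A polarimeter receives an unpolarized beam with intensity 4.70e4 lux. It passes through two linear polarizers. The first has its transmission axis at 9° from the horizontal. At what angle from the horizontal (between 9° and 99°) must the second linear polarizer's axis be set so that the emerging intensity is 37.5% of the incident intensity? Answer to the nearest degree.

θ ≈ 39°

Unpolarized light through the first polarizer → I₁ = ½ I₀, now polarized at 9°.
Need I₂/I₀ = 0.375, so cos²(θ − 9°) = 0.375 / 0.5 = 0.75.
θ − 9° = arccos(√0.75) = 30.0°, giving θ ≈ 9 + 30.0 = 39.0°.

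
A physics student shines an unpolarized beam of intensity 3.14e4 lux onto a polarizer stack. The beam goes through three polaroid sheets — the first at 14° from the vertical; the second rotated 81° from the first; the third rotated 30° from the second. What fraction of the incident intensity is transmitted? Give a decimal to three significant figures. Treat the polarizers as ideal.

I/I₀ ≈ 0.00918

Unpolarized light through the first polarizer → I₁ = 3.14e4 lux/2 = 1.57e+04 lux, polarized at 14°.
I₂ = I₁ · cos²(81°) = 1.57e+04 · 0.02447 = 384.2 lux.
I₃ = I₂ · cos²(30°) = 384.2 · 0.75 = 288.2 lux.
Transmitted fraction = 0.009177.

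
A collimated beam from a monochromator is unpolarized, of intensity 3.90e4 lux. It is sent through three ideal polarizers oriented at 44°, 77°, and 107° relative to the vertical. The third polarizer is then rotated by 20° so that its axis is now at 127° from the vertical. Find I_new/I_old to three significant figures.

Before rotation:
Unpolarized light through the first polarizer → I₁ = ½ I₀, now polarized at 44°.
I₂ = I₁ cos²(77° − 44°) = 0.5 I₀ · cos²(33°) = 0.3517 I₀.
I₃ = I₂ cos²(107° − 77°) = 0.3517 I₀ · cos²(30°) = 0.2638 I₀.
After rotation:
Unpolarized light through the first polarizer → I₁ = ½ I₀, now polarized at 44°.
I₂ = I₁ cos²(77° − 44°) = 0.5 I₀ · cos²(33°) = 0.3517 I₀.
I₃ = I₂ cos²(127° − 77°) = 0.3517 I₀ · cos²(50°) = 0.1453 I₀.
Ratio = 0.1453 / 0.2638 = 0.5509.

I_new/I_old ≈ 0.551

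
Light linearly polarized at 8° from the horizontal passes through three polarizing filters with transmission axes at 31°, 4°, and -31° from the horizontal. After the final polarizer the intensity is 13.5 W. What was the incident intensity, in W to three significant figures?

I₀ ≈ 29.9 W

I₁ = I₀ cos²(31° − 8°) = I₀ cos²(23°) = 0.8473 I₀.
I₂ = I₁ cos²(4° − 31°) = 0.8473 I₀ · cos²(27°) = 0.6727 I₀.
I₃ = I₂ cos²(-31° − 4°) = 0.6727 I₀ · cos²(35°) = 0.4514 I₀.
So 13.5 W = 0.4514 I₀, giving I₀ = 13.5/0.4514 = 29.91 W.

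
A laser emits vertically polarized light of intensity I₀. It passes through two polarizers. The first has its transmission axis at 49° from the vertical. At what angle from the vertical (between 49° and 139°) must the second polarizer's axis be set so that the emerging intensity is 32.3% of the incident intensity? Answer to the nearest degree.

θ ≈ 79°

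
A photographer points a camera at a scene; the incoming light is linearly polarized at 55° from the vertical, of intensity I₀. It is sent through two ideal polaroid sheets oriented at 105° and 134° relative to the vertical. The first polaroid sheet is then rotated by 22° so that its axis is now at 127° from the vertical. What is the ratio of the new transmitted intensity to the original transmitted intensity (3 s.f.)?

I_new/I_old ≈ 0.298

Before rotation:
I₁ = I₀ cos²(105° − 55°) = I₀ cos²(50°) = 0.4132 I₀.
I₂ = I₁ cos²(134° − 105°) = 0.4132 I₀ · cos²(29°) = 0.3161 I₀.
After rotation:
I₁ = I₀ cos²(127° − 55°) = I₀ cos²(72°) = 0.09549 I₀.
I₂ = I₁ cos²(134° − 127°) = 0.09549 I₀ · cos²(7°) = 0.09407 I₀.
Ratio = 0.09407 / 0.3161 = 0.2976.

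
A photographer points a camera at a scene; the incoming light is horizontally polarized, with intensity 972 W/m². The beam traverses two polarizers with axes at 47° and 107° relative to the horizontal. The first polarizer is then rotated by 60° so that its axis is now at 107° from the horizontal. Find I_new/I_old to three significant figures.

I_new/I_old ≈ 0.735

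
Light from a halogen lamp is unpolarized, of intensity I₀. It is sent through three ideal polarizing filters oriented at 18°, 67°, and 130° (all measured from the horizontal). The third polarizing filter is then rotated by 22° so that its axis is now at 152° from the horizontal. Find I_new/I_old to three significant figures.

I_new/I_old ≈ 0.0369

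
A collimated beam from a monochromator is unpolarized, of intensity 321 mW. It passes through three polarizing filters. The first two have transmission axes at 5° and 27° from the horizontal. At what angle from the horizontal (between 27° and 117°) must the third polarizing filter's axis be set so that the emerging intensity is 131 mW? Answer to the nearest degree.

Unpolarized light through the first polarizer → I₁ = ½ I₀, now polarized at 5°.
I₂ = I₁ cos²(27° − 5°) = 0.5 I₀ · cos²(22°) = 0.4298 I₀.
Target fraction: 131 / 321 mW = 0.4081 of I₀.
Need I₃/I₀ = 0.4081, so cos²(θ − 27°) = 0.4081 / 0.4298 = 0.9494.
θ − 27° = arccos(√0.9494) = 13.0°, giving θ ≈ 27 + 13.0 = 40.0°.

θ ≈ 40°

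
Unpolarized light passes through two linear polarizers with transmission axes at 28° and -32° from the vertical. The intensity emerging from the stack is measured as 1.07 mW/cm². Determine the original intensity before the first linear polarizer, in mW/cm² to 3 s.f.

I₀ ≈ 8.56 mW/cm²

Unpolarized light through the first polarizer → I₁ = ½ I₀, now polarized at 28°.
I₂ = I₁ cos²(-32° − 28°) = 0.5 I₀ · cos²(60°) = 0.125 I₀.
So 1.07 mW/cm² = 0.125 I₀, giving I₀ = 1.07/0.125 = 8.56 mW/cm².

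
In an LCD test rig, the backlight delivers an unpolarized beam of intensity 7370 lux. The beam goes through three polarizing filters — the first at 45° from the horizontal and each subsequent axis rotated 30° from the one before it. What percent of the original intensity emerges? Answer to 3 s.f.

Unpolarized light through the first polarizer → I₁ = 7370 lux/2 = 3685 lux, polarized at 45°.
I₂ = I₁ · cos²(30°) = 3685 · 0.75 = 2764 lux.
I₃ = I₂ · cos²(30°) = 2764 · 0.75 = 2073 lux.
That is 28.13% of the incident intensity.

≈ 28.1%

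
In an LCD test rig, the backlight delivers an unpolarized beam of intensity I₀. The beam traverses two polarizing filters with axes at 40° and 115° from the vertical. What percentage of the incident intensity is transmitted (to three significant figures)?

≈ 3.35%

Unpolarized light through the first polarizer → I₁ = ½ I₀, now polarized at 40°.
I₂ = I₁ cos²(115° − 40°) = 0.5 I₀ · cos²(75°) = 0.03349 I₀.
That is 3.349% of the incident intensity.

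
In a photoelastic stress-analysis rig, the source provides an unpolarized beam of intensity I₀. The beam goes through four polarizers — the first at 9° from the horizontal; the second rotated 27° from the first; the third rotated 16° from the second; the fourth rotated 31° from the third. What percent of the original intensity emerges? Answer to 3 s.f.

Unpolarized light through the first polarizer → I₁ = ½ I₀, now polarized at 9°.
I₂ = I₁ cos²(27°) = 0.5 · 0.7939 I₀ = 0.3969 I₀.
I₃ = I₂ cos²(16°) = 0.3969 · 0.924 I₀ = 0.3668 I₀.
I₄ = I₃ cos²(31°) = 0.3668 · 0.7347 I₀ = 0.2695 I₀.
That is 26.95% of the incident intensity.

≈ 26.9%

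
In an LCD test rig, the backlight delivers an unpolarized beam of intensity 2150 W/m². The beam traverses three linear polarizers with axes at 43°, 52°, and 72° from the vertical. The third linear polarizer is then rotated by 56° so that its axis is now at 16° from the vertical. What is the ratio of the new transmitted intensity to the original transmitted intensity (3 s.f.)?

Before rotation:
Unpolarized light through the first polarizer → I₁ = ½ I₀, now polarized at 43°.
I₂ = I₁ cos²(52° − 43°) = 0.5 I₀ · cos²(9°) = 0.4878 I₀.
I₃ = I₂ cos²(72° − 52°) = 0.4878 I₀ · cos²(20°) = 0.4307 I₀.
After rotation:
Unpolarized light through the first polarizer → I₁ = ½ I₀, now polarized at 43°.
I₂ = I₁ cos²(52° − 43°) = 0.5 I₀ · cos²(9°) = 0.4878 I₀.
I₃ = I₂ cos²(16° − 52°) = 0.4878 I₀ · cos²(36°) = 0.3192 I₀.
Ratio = 0.3192 / 0.4307 = 0.7412.

I_new/I_old ≈ 0.741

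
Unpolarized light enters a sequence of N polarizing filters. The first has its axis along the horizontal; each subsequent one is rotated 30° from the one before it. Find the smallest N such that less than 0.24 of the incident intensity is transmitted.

First polarizer halves the unpolarized light: factor 1/2.
Each further stage multiplies by cos²(30°) = 0.75.
After N polarizers: T = 0.5·0.75^(N−1). Require T < 0.24 ⇒ N−1 > ln(0.24/0.5)/ln(0.75) = 2.55, so N−1 ≥ 3 and N = 4.
Check: N=4 gives T = 0.2109 < 0.24; N=3 gives T = 0.2813.

N = 4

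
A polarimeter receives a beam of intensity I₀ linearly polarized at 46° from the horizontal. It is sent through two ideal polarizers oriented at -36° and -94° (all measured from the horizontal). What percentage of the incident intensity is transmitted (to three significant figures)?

≈ 0.544%

By Malus's law, I₁ = I₀ cos²(-36° − 46°) = I₀ cos²(82°) = 0.01937 I₀.
I₂ = I₁ cos²(-94° + 36°) = 0.01937 I₀ · cos²(58°) = 0.005439 I₀.
That is 0.5439% of the incident intensity.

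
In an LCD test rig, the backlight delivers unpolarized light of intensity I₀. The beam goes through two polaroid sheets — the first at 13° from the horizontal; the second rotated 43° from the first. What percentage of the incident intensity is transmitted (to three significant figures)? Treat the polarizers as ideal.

Unpolarized light through the first polarizer → I₁ = ½ I₀, now polarized at 13°.
I₂ = I₁ cos²(43°) = 0.5 · 0.5349 I₀ = 0.2674 I₀.
That is 26.74% of the incident intensity.

≈ 26.7%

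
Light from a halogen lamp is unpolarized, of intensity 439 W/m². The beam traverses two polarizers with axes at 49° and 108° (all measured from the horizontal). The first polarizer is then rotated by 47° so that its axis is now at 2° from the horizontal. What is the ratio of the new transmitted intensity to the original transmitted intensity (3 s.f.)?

Before rotation:
Unpolarized light through the first polarizer → I₁ = ½ I₀, now polarized at 49°.
I₂ = I₁ cos²(108° − 49°) = 0.5 I₀ · cos²(59°) = 0.1326 I₀.
After rotation:
Unpolarized light through the first polarizer → I₁ = ½ I₀, now polarized at 2°.
Angle between axes 1 and 2: 74°. I₂ = 0.5 I₀ · cos²(74°) = 0.03799 I₀.
Ratio = 0.03799 / 0.1326 = 0.2864.

I_new/I_old ≈ 0.286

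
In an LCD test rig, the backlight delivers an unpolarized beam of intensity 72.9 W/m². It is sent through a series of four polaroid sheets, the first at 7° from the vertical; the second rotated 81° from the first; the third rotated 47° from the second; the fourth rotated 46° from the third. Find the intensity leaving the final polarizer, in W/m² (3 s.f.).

I ≈ 0.200 W/m²

Unpolarized light through the first polarizer → I₁ = 72.9 W/m²/2 = 36.45 W/m², polarized at 7°.
I₂ = I₁ · cos²(81°) = 36.45 · 0.02447 = 0.892 W/m².
I₃ = I₂ · cos²(47°) = 0.892 · 0.4651 = 0.4149 W/m².
I₄ = I₃ · cos²(46°) = 0.4149 · 0.4826 = 0.2002 W/m².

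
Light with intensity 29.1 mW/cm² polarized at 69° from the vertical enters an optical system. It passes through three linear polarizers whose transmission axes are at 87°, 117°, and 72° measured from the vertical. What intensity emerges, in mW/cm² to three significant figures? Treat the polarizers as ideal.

By Malus's law, I₁ = 29.1 mW/cm² · cos²(18°) = 26.32 mW/cm².
I₂ = I₁ · cos²(30°) = 26.32 · 0.75 = 19.74 mW/cm².
I₃ = I₂ · cos²(45°) = 19.74 · 0.5 = 9.87 mW/cm².

I ≈ 9.87 mW/cm²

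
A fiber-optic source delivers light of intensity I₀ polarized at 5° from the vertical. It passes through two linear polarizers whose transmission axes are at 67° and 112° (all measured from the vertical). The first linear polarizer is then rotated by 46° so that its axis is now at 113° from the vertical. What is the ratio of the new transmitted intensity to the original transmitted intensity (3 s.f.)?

Before rotation:
I₁ = I₀ cos²(67° − 5°) = I₀ cos²(62°) = 0.2204 I₀.
I₂ = I₁ cos²(112° − 67°) = 0.2204 I₀ · cos²(45°) = 0.1102 I₀.
After rotation:
I₁ = I₀ cos²(113° − 5°) = I₀ cos²(72°) = 0.09549 I₀.
I₂ = I₁ cos²(112° − 113°) = 0.09549 I₀ · cos²(1°) = 0.09546 I₀.
Ratio = 0.09546 / 0.1102 = 0.8663.

I_new/I_old ≈ 0.866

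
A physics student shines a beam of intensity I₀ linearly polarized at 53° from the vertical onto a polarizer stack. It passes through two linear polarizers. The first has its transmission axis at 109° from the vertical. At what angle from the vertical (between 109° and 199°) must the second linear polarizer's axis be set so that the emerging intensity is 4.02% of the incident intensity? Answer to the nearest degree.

By Malus's law, I₁ = I₀ cos²(109° − 53°) = I₀ cos²(56°) = 0.3127 I₀.
Need I₂/I₀ = 0.0402, so cos²(θ − 109°) = 0.0402 / 0.3127 = 0.1286.
θ − 109° = arccos(√0.1286) = 69.0°, giving θ ≈ 109 + 69.0 = 178.0°.

θ ≈ 178°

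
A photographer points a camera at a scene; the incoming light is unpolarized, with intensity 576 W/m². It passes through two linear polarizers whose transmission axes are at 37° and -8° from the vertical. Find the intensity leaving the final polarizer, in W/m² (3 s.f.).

I ≈ 144 W/m²

Unpolarized light through the first polarizer → I₁ = 576 W/m²/2 = 288 W/m², polarized at 37°.
I₂ = I₁ · cos²(45°) = 288 · 0.5 = 144 W/m².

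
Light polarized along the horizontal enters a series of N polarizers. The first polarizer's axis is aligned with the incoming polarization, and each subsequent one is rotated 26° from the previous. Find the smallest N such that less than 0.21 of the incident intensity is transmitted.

N = 9

First polarizer is aligned with the polarization: full transmission.
Each further stage multiplies by cos²(26°) = 0.8078.
After N polarizers: T = 0.8078^(N−1). Require T < 0.21 ⇒ N−1 > ln(0.21)/ln(0.8078) = 7.31, so N−1 ≥ 8 and N = 9.
Check: N=9 gives T = 0.1814 < 0.21; N=8 gives T = 0.2245.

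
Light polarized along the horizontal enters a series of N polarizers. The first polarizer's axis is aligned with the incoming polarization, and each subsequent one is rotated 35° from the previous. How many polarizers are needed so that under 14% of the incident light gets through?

First polarizer is aligned with the polarization: full transmission.
Each further stage multiplies by cos²(35°) = 0.671.
After N polarizers: T = 0.671^(N−1). Require T < 0.14 ⇒ N−1 > ln(0.14)/ln(0.671) = 4.93, so N−1 ≥ 5 and N = 6.
Check: N=6 gives T = 0.136 < 0.14; N=5 gives T = 0.2027.

N = 6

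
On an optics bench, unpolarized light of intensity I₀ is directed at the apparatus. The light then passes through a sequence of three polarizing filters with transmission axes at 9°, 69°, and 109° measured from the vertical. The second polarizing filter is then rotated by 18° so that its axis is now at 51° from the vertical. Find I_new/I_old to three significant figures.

Before rotation:
Unpolarized light through the first polarizer → I₁ = ½ I₀, now polarized at 9°.
I₂ = I₁ cos²(69° − 9°) = 0.5 I₀ · cos²(60°) = 0.125 I₀.
I₃ = I₂ cos²(109° − 69°) = 0.125 I₀ · cos²(40°) = 0.07335 I₀.
After rotation:
Unpolarized light through the first polarizer → I₁ = ½ I₀, now polarized at 9°.
I₂ = I₁ cos²(51° − 9°) = 0.5 I₀ · cos²(42°) = 0.2761 I₀.
I₃ = I₂ cos²(109° − 51°) = 0.2761 I₀ · cos²(58°) = 0.07754 I₀.
Ratio = 0.07754 / 0.07335 = 1.057.

I_new/I_old ≈ 1.06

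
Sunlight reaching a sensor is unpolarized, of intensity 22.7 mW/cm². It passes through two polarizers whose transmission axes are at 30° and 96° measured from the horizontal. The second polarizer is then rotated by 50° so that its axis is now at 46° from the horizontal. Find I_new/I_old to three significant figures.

I_new/I_old ≈ 5.59

Before rotation:
Unpolarized light through the first polarizer → I₁ = ½ I₀, now polarized at 30°.
I₂ = I₁ cos²(96° − 30°) = 0.5 I₀ · cos²(66°) = 0.08272 I₀.
After rotation:
Unpolarized light through the first polarizer → I₁ = ½ I₀, now polarized at 30°.
I₂ = I₁ cos²(46° − 30°) = 0.5 I₀ · cos²(16°) = 0.462 I₀.
Ratio = 0.462 / 0.08272 = 5.585.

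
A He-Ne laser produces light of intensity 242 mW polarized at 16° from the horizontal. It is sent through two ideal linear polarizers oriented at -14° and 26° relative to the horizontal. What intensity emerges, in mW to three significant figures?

I₁ = 242 mW · cos²(30°) = 181.5 mW.
I₂ = I₁ · cos²(40°) = 181.5 · 0.5868 = 106.5 mW.

I ≈ 107 mW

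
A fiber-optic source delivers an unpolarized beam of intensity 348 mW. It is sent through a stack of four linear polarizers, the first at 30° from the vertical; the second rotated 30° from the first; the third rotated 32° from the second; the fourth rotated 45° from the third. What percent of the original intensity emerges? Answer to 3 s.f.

≈ 13.5%

Unpolarized light through the first polarizer → I₁ = 348 mW/2 = 174 mW, polarized at 30°.
I₂ = I₁ · cos²(30°) = 174 · 0.75 = 130.5 mW.
I₃ = I₂ · cos²(32°) = 130.5 · 0.7192 = 93.85 mW.
I₄ = I₃ · cos²(45°) = 93.85 · 0.5 = 46.93 mW.
That is 13.48% of the incident intensity.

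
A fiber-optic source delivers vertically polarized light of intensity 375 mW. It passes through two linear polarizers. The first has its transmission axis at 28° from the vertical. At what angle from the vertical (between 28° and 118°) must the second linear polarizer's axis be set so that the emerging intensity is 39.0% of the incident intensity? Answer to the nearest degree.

By Malus's law, I₁ = I₀ cos²(28° − 0°) = I₀ cos²(28°) = 0.7796 I₀.
Need I₂/I₀ = 0.39, so cos²(θ − 28°) = 0.39 / 0.7796 = 0.5003.
θ − 28° = arccos(√0.5003) = 45.0°, giving θ ≈ 28 + 45.0 = 73.0°.

θ ≈ 73°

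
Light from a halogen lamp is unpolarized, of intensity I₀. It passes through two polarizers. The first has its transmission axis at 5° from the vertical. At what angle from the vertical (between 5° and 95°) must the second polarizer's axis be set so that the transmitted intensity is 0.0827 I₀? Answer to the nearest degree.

θ ≈ 71°

Unpolarized light through the first polarizer → I₁ = ½ I₀, now polarized at 5°.
Need I₂/I₀ = 0.0827, so cos²(θ − 5°) = 0.0827 / 0.5 = 0.1654.
θ − 5° = arccos(√0.1654) = 66.0°, giving θ ≈ 5 + 66.0 = 71.0°.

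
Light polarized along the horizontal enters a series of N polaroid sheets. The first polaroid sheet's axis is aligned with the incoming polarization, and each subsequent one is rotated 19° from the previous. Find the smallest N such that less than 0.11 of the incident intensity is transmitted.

First polarizer is aligned with the polarization: full transmission.
Each further stage multiplies by cos²(19°) = 0.894.
After N polarizers: T = 0.894^(N−1). Require T < 0.11 ⇒ N−1 > ln(0.11)/ln(0.894) = 19.70, so N−1 ≥ 20 and N = 21.
Check: N=21 gives T = 0.1064 < 0.11; N=20 gives T = 0.119.

N = 21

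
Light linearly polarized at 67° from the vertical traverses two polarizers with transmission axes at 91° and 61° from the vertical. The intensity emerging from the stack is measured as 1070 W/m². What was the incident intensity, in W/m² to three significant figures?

I₁ = I₀ cos²(91° − 67°) = I₀ cos²(24°) = 0.8346 I₀.
I₂ = I₁ cos²(61° − 91°) = 0.8346 I₀ · cos²(30°) = 0.6259 I₀.
So 1070 W/m² = 0.6259 I₀, giving I₀ = 1070/0.6259 = 1709 W/m².

I₀ ≈ 1710 W/m²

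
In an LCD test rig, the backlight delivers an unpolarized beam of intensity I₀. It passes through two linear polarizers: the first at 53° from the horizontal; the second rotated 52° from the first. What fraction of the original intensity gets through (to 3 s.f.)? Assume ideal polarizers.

≈ 0.190 I₀

Unpolarized light through the first polarizer → I₁ = ½ I₀, now polarized at 53°.
I₂ = I₁ cos²(52°) = 0.5 · 0.379 I₀ = 0.1895 I₀.
Transmitted fraction = 0.1895.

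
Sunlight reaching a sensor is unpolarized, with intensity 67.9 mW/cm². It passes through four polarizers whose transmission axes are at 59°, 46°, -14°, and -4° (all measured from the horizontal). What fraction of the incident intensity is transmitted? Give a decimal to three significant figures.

Unpolarized light through the first polarizer → I₁ = 67.9 mW/cm²/2 = 33.95 mW/cm², polarized at 59°.
I₂ = I₁ · cos²(13°) = 33.95 · 0.9494 = 32.23 mW/cm².
I₃ = I₂ · cos²(60°) = 32.23 · 0.25 = 8.058 mW/cm².
I₄ = I₃ · cos²(10°) = 8.058 · 0.9698 = 7.815 mW/cm².
Transmitted fraction = 0.1151.

I/I₀ ≈ 0.115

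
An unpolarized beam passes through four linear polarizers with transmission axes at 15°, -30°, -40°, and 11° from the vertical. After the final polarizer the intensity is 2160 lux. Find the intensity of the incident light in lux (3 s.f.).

I₀ ≈ 2.25e4 lux

Unpolarized light through the first polarizer → I₁ = ½ I₀, now polarized at 15°.
I₂ = I₁ cos²(-30° − 15°) = 0.5 I₀ · cos²(45°) = 0.25 I₀.
I₃ = I₂ cos²(-40° + 30°) = 0.25 I₀ · cos²(10°) = 0.2425 I₀.
I₄ = I₃ cos²(11° + 40°) = 0.2425 I₀ · cos²(51°) = 0.09603 I₀.
So 2160 lux = 0.09603 I₀, giving I₀ = 2160/0.09603 = 2.249e+04 lux.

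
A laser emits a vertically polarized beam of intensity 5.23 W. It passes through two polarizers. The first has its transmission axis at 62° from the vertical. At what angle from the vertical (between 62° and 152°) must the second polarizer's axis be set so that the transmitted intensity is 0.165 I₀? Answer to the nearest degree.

θ ≈ 92°

I₁ = I₀ cos²(62° − 0°) = I₀ cos²(62°) = 0.2204 I₀.
Need I₂/I₀ = 0.165, so cos²(θ − 62°) = 0.165 / 0.2204 = 0.7486.
θ − 62° = arccos(√0.7486) = 30.1°, giving θ ≈ 62 + 30.1 = 92.1°.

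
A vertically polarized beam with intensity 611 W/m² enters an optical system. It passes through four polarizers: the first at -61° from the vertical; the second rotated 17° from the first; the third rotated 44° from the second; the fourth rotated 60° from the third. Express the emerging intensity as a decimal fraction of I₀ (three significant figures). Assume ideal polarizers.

I/I₀ ≈ 0.0278

I₁ = 611 W/m² · cos²(61°) = 143.6 W/m².
I₂ = I₁ · cos²(17°) = 143.6 · 0.9145 = 131.3 W/m².
I₃ = I₂ · cos²(44°) = 131.3 · 0.5174 = 67.96 W/m².
I₄ = I₃ · cos²(60°) = 67.96 · 0.25 = 16.99 W/m².
Transmitted fraction = 0.02781.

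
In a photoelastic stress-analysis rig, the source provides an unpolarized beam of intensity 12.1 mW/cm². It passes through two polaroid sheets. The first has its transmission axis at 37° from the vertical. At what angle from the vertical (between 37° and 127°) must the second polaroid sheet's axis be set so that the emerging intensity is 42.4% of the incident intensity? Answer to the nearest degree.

θ ≈ 60°

Unpolarized light through the first polarizer → I₁ = ½ I₀, now polarized at 37°.
Need I₂/I₀ = 0.424, so cos²(θ − 37°) = 0.424 / 0.5 = 0.848.
θ − 37° = arccos(√0.848) = 22.9°, giving θ ≈ 37 + 22.9 = 59.9°.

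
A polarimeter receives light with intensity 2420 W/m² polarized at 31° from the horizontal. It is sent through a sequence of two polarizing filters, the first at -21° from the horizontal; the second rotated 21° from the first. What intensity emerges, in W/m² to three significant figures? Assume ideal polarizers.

I ≈ 799 W/m²

I₁ = 2420 W/m² · cos²(52°) = 917.3 W/m².
I₂ = I₁ · cos²(21°) = 917.3 · 0.8716 = 799.5 W/m².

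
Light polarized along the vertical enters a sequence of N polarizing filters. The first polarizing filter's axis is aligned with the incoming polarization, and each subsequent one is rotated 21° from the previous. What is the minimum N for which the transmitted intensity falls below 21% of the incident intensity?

N = 13

First polarizer is aligned with the polarization: full transmission.
Each further stage multiplies by cos²(21°) = 0.8716.
After N polarizers: T = 0.8716^(N−1). Require T < 0.21 ⇒ N−1 > ln(0.21)/ln(0.8716) = 11.35, so N−1 ≥ 12 and N = 13.
Check: N=13 gives T = 0.1922 < 0.21; N=12 gives T = 0.2205.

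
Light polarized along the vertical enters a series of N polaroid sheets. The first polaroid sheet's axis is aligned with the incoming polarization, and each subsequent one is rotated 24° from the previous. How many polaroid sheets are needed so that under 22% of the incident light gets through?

N = 10

First polarizer is aligned with the polarization: full transmission.
Each further stage multiplies by cos²(24°) = 0.8346.
After N polarizers: T = 0.8346^(N−1). Require T < 0.22 ⇒ N−1 > ln(0.22)/ln(0.8346) = 8.37, so N−1 ≥ 9 and N = 10.
Check: N=10 gives T = 0.1964 < 0.22; N=9 gives T = 0.2353.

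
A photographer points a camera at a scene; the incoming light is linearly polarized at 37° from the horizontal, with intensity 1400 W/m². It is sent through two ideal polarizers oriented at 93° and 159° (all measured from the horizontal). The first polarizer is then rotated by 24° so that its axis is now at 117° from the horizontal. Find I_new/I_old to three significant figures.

Before rotation:
By Malus's law, I₁ = I₀ cos²(93° − 37°) = I₀ cos²(56°) = 0.3127 I₀.
I₂ = I₁ cos²(159° − 93°) = 0.3127 I₀ · cos²(66°) = 0.05173 I₀.
After rotation:
I₁ = I₀ cos²(117° − 37°) = I₀ cos²(80°) = 0.03015 I₀.
I₂ = I₁ cos²(159° − 117°) = 0.03015 I₀ · cos²(42°) = 0.01665 I₀.
Ratio = 0.01665 / 0.05173 = 0.3219.

I_new/I_old ≈ 0.322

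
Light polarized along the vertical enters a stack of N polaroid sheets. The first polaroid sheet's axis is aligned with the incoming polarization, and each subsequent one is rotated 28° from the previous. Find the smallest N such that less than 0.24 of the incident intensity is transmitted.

N = 7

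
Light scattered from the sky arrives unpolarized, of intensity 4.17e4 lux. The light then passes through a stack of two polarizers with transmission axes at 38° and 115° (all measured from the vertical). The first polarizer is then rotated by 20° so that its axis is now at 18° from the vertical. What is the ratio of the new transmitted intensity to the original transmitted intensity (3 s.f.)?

I_new/I_old ≈ 0.294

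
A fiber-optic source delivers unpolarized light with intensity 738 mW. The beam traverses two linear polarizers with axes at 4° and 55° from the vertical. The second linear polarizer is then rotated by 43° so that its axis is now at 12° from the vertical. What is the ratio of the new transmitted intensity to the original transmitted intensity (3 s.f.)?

I_new/I_old ≈ 2.48

Before rotation:
Unpolarized light through the first polarizer → I₁ = ½ I₀, now polarized at 4°.
I₂ = I₁ cos²(55° − 4°) = 0.5 I₀ · cos²(51°) = 0.198 I₀.
After rotation:
Unpolarized light through the first polarizer → I₁ = ½ I₀, now polarized at 4°.
I₂ = I₁ cos²(12° − 4°) = 0.5 I₀ · cos²(8°) = 0.4903 I₀.
Ratio = 0.4903 / 0.198 = 2.476.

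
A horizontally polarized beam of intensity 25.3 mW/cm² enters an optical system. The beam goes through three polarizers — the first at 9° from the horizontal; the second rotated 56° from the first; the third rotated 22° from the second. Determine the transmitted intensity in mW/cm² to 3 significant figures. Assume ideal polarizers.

I ≈ 6.63 mW/cm²

I₁ = 25.3 mW/cm² · cos²(9°) = 24.68 mW/cm².
I₂ = I₁ · cos²(56°) = 24.68 · 0.3127 = 7.718 mW/cm².
I₃ = I₂ · cos²(22°) = 7.718 · 0.8597 = 6.635 mW/cm².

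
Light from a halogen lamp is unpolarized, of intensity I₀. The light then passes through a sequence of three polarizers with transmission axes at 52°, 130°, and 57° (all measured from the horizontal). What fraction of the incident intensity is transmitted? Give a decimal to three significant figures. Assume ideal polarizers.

≈ 0.00185 I₀

Unpolarized light through the first polarizer → I₁ = ½ I₀, now polarized at 52°.
I₂ = I₁ cos²(130° − 52°) = 0.5 I₀ · cos²(78°) = 0.02161 I₀.
I₃ = I₂ cos²(57° − 130°) = 0.02161 I₀ · cos²(73°) = 0.001848 I₀.
Transmitted fraction = 0.001848.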